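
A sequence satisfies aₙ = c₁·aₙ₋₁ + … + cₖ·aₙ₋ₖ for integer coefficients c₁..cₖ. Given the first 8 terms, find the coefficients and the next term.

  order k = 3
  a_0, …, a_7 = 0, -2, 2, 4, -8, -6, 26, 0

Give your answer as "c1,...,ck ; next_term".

-1,-3,-1 ; -72

  a_3 = -1·2 + -3·-2 + -1·0 = 4
  a_4 = -1·4 + -3·2 + -1·-2 = -8
  a_5 = -1·-8 + -3·4 + -1·2 = -6
  a_6 = -1·-6 + -3·-8 + -1·4 = 26
  a_7 = -1·26 + -3·-6 + -1·-8 = 0
  a_8 = -1·0 + -3·26 + -1·-6 = -72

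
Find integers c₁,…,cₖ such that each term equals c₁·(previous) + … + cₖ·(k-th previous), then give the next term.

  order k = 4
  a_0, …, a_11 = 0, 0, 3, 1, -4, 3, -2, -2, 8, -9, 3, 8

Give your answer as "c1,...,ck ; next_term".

-1,-1,0,-1 ; -19

  a_4 = -1·1 + -1·3 + 0·0 + -1·0 = -4
  a_5 = -1·-4 + -1·1 + 0·3 + -1·0 = 3
  a_6 = -1·3 + -1·-4 + 0·1 + -1·3 = -2
  a_7 = -1·-2 + -1·3 + 0·-4 + -1·1 = -2
  a_8 = -1·-2 + -1·-2 + 0·3 + -1·-4 = 8
  a_9 = -1·8 + -1·-2 + 0·-2 + -1·3 = -9
  a_10 = -1·-9 + -1·8 + 0·-2 + -1·-2 = 3
  a_11 = -1·3 + -1·-9 + 0·8 + -1·-2 = 8
  a_12 = -1·8 + -1·3 + 0·-9 + -1·8 = -19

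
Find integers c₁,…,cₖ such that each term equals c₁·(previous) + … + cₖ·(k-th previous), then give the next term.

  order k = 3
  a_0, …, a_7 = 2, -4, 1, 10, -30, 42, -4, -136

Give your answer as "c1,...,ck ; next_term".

  a_3 = -2·1 + -2·-4 + 2·2 = 10
  a_4 = -2·10 + -2·1 + 2·-4 = -30
  a_5 = -2·-30 + -2·10 + 2·1 = 42
  a_6 = -2·42 + -2·-30 + 2·10 = -4
  a_7 = -2·-4 + -2·42 + 2·-30 = -136
  a_8 = -2·-136 + -2·-4 + 2·42 = 364

-2,-2,2 ; 364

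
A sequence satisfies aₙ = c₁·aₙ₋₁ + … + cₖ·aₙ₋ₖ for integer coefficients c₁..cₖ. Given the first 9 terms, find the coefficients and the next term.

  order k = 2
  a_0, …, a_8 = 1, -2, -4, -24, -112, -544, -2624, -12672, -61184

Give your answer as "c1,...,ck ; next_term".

  a_2 = 4·-2 + 4·1 = -4
  a_3 = 4·-4 + 4·-2 = -24
  a_4 = 4·-24 + 4·-4 = -112
  a_5 = 4·-112 + 4·-24 = -544
  a_6 = 4·-544 + 4·-112 = -2624
  a_7 = 4·-2624 + 4·-544 = -12672
  a_8 = 4·-12672 + 4·-2624 = -61184
  a_9 = 4·-61184 + 4·-12672 = -295424

4,4 ; -295424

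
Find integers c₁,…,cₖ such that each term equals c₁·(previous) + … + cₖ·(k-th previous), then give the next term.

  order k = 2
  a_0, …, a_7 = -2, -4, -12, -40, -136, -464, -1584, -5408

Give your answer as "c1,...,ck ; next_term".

4,-2 ; -18464

  a_2 = 4·-4 + -2·-2 = -12
  a_3 = 4·-12 + -2·-4 = -40
  a_4 = 4·-40 + -2·-12 = -136
  a_5 = 4·-136 + -2·-40 = -464
  a_6 = 4·-464 + -2·-136 = -1584
  a_7 = 4·-1584 + -2·-464 = -5408
  a_8 = 4·-5408 + -2·-1584 = -18464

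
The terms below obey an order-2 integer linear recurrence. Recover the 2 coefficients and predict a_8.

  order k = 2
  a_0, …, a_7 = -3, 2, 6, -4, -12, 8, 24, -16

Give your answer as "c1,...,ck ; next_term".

  a_2 = 0·2 + -2·-3 = 6
  a_3 = 0·6 + -2·2 = -4
  a_4 = 0·-4 + -2·6 = -12
  a_5 = 0·-12 + -2·-4 = 8
  a_6 = 0·8 + -2·-12 = 24
  a_7 = 0·24 + -2·8 = -16
  a_8 = 0·-16 + -2·24 = -48

0,-2 ; -48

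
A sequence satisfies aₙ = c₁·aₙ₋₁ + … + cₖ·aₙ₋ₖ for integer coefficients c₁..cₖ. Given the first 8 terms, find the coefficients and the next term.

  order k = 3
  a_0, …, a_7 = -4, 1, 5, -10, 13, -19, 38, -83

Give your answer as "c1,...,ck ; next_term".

  a_3 = -3·5 + -3·1 + -2·-4 = -10
  a_4 = -3·-10 + -3·5 + -2·1 = 13
  a_5 = -3·13 + -3·-10 + -2·5 = -19
  a_6 = -3·-19 + -3·13 + -2·-10 = 38
  a_7 = -3·38 + -3·-19 + -2·13 = -83
  a_8 = -3·-83 + -3·38 + -2·-19 = 173

-3,-3,-2 ; 173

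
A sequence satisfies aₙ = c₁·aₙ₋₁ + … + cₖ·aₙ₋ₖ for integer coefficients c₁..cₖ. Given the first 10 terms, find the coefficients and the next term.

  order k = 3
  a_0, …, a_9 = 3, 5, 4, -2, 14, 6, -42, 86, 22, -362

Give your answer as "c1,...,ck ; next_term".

-1,-2,4 ; 662

  a_3 = -1·4 + -2·5 + 4·3 = -2
  a_4 = -1·-2 + -2·4 + 4·5 = 14
  a_5 = -1·14 + -2·-2 + 4·4 = 6
  a_6 = -1·6 + -2·14 + 4·-2 = -42
  a_7 = -1·-42 + -2·6 + 4·14 = 86
  a_8 = -1·86 + -2·-42 + 4·6 = 22
  a_9 = -1·22 + -2·86 + 4·-42 = -362
  a_10 = -1·-362 + -2·22 + 4·86 = 662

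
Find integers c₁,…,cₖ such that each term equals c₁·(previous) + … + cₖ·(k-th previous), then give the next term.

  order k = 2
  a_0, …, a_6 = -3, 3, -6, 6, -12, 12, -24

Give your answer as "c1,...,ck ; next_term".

0,2 ; 24

  a_2 = 0·3 + 2·-3 = -6
  a_3 = 0·-6 + 2·3 = 6
  a_4 = 0·6 + 2·-6 = -12
  a_5 = 0·-12 + 2·6 = 12
  a_6 = 0·12 + 2·-12 = -24
  a_7 = 0·-24 + 2·12 = 24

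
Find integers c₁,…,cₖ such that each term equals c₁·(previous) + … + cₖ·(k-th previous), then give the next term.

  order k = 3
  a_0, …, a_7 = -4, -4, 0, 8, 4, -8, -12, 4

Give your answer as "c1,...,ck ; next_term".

  a_3 = 0·0 + -1·-4 + -1·-4 = 8
  a_4 = 0·8 + -1·0 + -1·-4 = 4
  a_5 = 0·4 + -1·8 + -1·0 = -8
  a_6 = 0·-8 + -1·4 + -1·8 = -12
  a_7 = 0·-12 + -1·-8 + -1·4 = 4
  a_8 = 0·4 + -1·-12 + -1·-8 = 20

0,-1,-1 ; 20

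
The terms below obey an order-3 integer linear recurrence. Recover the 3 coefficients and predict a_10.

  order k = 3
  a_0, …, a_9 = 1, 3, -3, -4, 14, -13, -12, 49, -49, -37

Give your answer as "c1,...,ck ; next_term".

  a_3 = -2·-3 + -3·3 + -1·1 = -4
  a_4 = -2·-4 + -3·-3 + -1·3 = 14
  a_5 = -2·14 + -3·-4 + -1·-3 = -13
  a_6 = -2·-13 + -3·14 + -1·-4 = -12
  a_7 = -2·-12 + -3·-13 + -1·14 = 49
  a_8 = -2·49 + -3·-12 + -1·-13 = -49
  a_9 = -2·-49 + -3·49 + -1·-12 = -37
  a_10 = -2·-37 + -3·-49 + -1·49 = 172

-2,-3,-1 ; 172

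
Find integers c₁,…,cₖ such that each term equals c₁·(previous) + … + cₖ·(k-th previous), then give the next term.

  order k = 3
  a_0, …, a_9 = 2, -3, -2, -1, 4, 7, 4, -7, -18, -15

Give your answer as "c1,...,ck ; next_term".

  a_3 = 1·-2 + -1·-3 + -1·2 = -1
  a_4 = 1·-1 + -1·-2 + -1·-3 = 4
  a_5 = 1·4 + -1·-1 + -1·-2 = 7
  a_6 = 1·7 + -1·4 + -1·-1 = 4
  a_7 = 1·4 + -1·7 + -1·4 = -7
  a_8 = 1·-7 + -1·4 + -1·7 = -18
  a_9 = 1·-18 + -1·-7 + -1·4 = -15
  a_10 = 1·-15 + -1·-18 + -1·-7 = 10

1,-1,-1 ; 10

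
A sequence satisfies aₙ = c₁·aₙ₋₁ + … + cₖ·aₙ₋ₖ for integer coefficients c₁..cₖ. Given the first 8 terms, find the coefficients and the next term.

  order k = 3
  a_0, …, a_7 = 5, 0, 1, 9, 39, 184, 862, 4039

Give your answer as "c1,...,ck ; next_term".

4,3,1 ; 18926

  a_3 = 4·1 + 3·0 + 1·5 = 9
  a_4 = 4·9 + 3·1 + 1·0 = 39
  a_5 = 4·39 + 3·9 + 1·1 = 184
  a_6 = 4·184 + 3·39 + 1·9 = 862
  a_7 = 4·862 + 3·184 + 1·39 = 4039
  a_8 = 4·4039 + 3·862 + 1·184 = 18926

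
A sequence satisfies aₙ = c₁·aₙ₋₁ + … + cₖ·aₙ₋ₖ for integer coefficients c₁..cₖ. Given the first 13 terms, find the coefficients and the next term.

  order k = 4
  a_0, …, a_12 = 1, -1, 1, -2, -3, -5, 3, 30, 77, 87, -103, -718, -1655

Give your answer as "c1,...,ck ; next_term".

  a_4 = 2·-2 + -2·1 + -4·-1 + -1·1 = -3
  a_5 = 2·-3 + -2·-2 + -4·1 + -1·-1 = -5
  a_6 = 2·-5 + -2·-3 + -4·-2 + -1·1 = 3
  a_7 = 2·3 + -2·-5 + -4·-3 + -1·-2 = 30
  a_8 = 2·30 + -2·3 + -4·-5 + -1·-3 = 77
  a_9 = 2·77 + -2·30 + -4·3 + -1·-5 = 87
  a_10 = 2·87 + -2·77 + -4·30 + -1·3 = -103
  a_11 = 2·-103 + -2·87 + -4·77 + -1·30 = -718
  a_12 = 2·-718 + -2·-103 + -4·87 + -1·77 = -1655
  a_13 = 2·-1655 + -2·-718 + -4·-103 + -1·87 = -1549

2,-2,-4,-1 ; -1549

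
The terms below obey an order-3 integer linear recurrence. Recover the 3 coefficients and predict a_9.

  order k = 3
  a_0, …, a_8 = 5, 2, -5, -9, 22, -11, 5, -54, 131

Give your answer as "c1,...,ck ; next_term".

-2,-2,-3 ; -169

  a_3 = -2·-5 + -2·2 + -3·5 = -9
  a_4 = -2·-9 + -2·-5 + -3·2 = 22
  a_5 = -2·22 + -2·-9 + -3·-5 = -11
  a_6 = -2·-11 + -2·22 + -3·-9 = 5
  a_7 = -2·5 + -2·-11 + -3·22 = -54
  a_8 = -2·-54 + -2·5 + -3·-11 = 131
  a_9 = -2·131 + -2·-54 + -3·5 = -169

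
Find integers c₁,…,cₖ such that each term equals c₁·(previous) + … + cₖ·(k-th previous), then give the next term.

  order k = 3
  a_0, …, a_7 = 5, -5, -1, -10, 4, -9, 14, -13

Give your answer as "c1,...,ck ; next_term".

  a_3 = 0·-1 + 1·-5 + -1·5 = -10
  a_4 = 0·-10 + 1·-1 + -1·-5 = 4
  a_5 = 0·4 + 1·-10 + -1·-1 = -9
  a_6 = 0·-9 + 1·4 + -1·-10 = 14
  a_7 = 0·14 + 1·-9 + -1·4 = -13
  a_8 = 0·-13 + 1·14 + -1·-9 = 23

0,1,-1 ; 23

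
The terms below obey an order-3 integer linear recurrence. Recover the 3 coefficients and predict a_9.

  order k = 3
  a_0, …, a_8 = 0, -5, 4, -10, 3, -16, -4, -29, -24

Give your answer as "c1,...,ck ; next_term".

  a_3 = 0·4 + 2·-5 + 1·0 = -10
  a_4 = 0·-10 + 2·4 + 1·-5 = 3
  a_5 = 0·3 + 2·-10 + 1·4 = -16
  a_6 = 0·-16 + 2·3 + 1·-10 = -4
  a_7 = 0·-4 + 2·-16 + 1·3 = -29
  a_8 = 0·-29 + 2·-4 + 1·-16 = -24
  a_9 = 0·-24 + 2·-29 + 1·-4 = -62

0,2,1 ; -62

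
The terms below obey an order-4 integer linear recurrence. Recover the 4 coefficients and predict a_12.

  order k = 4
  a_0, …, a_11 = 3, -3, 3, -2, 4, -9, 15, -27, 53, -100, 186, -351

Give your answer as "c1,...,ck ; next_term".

  a_4 = -2·-2 + -1·3 + -2·-3 + -1·3 = 4
  a_5 = -2·4 + -1·-2 + -2·3 + -1·-3 = -9
  a_6 = -2·-9 + -1·4 + -2·-2 + -1·3 = 15
  a_7 = -2·15 + -1·-9 + -2·4 + -1·-2 = -27
  a_8 = -2·-27 + -1·15 + -2·-9 + -1·4 = 53
  a_9 = -2·53 + -1·-27 + -2·15 + -1·-9 = -100
  a_10 = -2·-100 + -1·53 + -2·-27 + -1·15 = 186
  a_11 = -2·186 + -1·-100 + -2·53 + -1·-27 = -351
  a_12 = -2·-351 + -1·186 + -2·-100 + -1·53 = 663

-2,-1,-2,-1 ; 663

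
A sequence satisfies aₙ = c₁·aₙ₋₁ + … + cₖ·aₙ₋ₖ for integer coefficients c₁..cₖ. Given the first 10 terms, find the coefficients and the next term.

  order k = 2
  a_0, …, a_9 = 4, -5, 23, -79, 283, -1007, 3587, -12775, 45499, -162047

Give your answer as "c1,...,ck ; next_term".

-3,2 ; 577139

  a_2 = -3·-5 + 2·4 = 23
  a_3 = -3·23 + 2·-5 = -79
  a_4 = -3·-79 + 2·23 = 283
  a_5 = -3·283 + 2·-79 = -1007
  a_6 = -3·-1007 + 2·283 = 3587
  a_7 = -3·3587 + 2·-1007 = -12775
  a_8 = -3·-12775 + 2·3587 = 45499
  a_9 = -3·45499 + 2·-12775 = -162047
  a_10 = -3·-162047 + 2·45499 = 577139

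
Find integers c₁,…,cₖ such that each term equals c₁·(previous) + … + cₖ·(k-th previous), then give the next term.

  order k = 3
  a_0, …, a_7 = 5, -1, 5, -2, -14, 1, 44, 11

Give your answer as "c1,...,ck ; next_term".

  a_3 = 0·5 + -3·-1 + -1·5 = -2
  a_4 = 0·-2 + -3·5 + -1·-1 = -14
  a_5 = 0·-14 + -3·-2 + -1·5 = 1
  a_6 = 0·1 + -3·-14 + -1·-2 = 44
  a_7 = 0·44 + -3·1 + -1·-14 = 11
  a_8 = 0·11 + -3·44 + -1·1 = -133

0,-3,-1 ; -133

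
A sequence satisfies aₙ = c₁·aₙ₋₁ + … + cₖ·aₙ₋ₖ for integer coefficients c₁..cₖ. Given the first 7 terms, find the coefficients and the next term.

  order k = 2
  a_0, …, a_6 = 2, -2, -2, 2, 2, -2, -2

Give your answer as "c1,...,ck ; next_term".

  a_2 = 0·-2 + -1·2 = -2
  a_3 = 0·-2 + -1·-2 = 2
  a_4 = 0·2 + -1·-2 = 2
  a_5 = 0·2 + -1·2 = -2
  a_6 = 0·-2 + -1·2 = -2
  a_7 = 0·-2 + -1·-2 = 2

0,-1 ; 2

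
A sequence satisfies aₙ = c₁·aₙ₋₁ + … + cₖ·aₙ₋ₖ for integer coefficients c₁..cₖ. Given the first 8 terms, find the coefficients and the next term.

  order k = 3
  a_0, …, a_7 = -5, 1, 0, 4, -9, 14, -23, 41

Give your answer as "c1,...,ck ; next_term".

  a_3 = -2·0 + -1·1 + -1·-5 = 4
  a_4 = -2·4 + -1·0 + -1·1 = -9
  a_5 = -2·-9 + -1·4 + -1·0 = 14
  a_6 = -2·14 + -1·-9 + -1·4 = -23
  a_7 = -2·-23 + -1·14 + -1·-9 = 41
  a_8 = -2·41 + -1·-23 + -1·14 = -73

-2,-1,-1 ; -73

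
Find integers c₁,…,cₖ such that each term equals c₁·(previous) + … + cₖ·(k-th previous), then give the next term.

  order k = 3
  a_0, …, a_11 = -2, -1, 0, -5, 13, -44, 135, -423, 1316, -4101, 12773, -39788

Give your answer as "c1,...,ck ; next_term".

-3,1,2 ; 123935

  a_3 = -3·0 + 1·-1 + 2·-2 = -5
  a_4 = -3·-5 + 1·0 + 2·-1 = 13
  a_5 = -3·13 + 1·-5 + 2·0 = -44
  a_6 = -3·-44 + 1·13 + 2·-5 = 135
  a_7 = -3·135 + 1·-44 + 2·13 = -423
  a_8 = -3·-423 + 1·135 + 2·-44 = 1316
  a_9 = -3·1316 + 1·-423 + 2·135 = -4101
  a_10 = -3·-4101 + 1·1316 + 2·-423 = 12773
  a_11 = -3·12773 + 1·-4101 + 2·1316 = -39788
  a_12 = -3·-39788 + 1·12773 + 2·-4101 = 123935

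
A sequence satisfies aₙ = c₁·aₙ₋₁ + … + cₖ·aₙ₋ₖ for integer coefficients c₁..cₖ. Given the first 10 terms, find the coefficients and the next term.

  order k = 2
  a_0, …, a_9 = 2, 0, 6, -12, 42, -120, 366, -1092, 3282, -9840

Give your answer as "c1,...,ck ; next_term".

  a_2 = -2·0 + 3·2 = 6
  a_3 = -2·6 + 3·0 = -12
  a_4 = -2·-12 + 3·6 = 42
  a_5 = -2·42 + 3·-12 = -120
  a_6 = -2·-120 + 3·42 = 366
  a_7 = -2·366 + 3·-120 = -1092
  a_8 = -2·-1092 + 3·366 = 3282
  a_9 = -2·3282 + 3·-1092 = -9840
  a_10 = -2·-9840 + 3·3282 = 29526

-2,3 ; 29526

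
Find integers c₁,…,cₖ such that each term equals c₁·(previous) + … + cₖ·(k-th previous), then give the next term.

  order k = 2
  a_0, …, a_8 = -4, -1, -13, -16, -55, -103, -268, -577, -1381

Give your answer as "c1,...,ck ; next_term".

  a_2 = 1·-1 + 3·-4 = -13
  a_3 = 1·-13 + 3·-1 = -16
  a_4 = 1·-16 + 3·-13 = -55
  a_5 = 1·-55 + 3·-16 = -103
  a_6 = 1·-103 + 3·-55 = -268
  a_7 = 1·-268 + 3·-103 = -577
  a_8 = 1·-577 + 3·-268 = -1381
  a_9 = 1·-1381 + 3·-577 = -3112

1,3 ; -3112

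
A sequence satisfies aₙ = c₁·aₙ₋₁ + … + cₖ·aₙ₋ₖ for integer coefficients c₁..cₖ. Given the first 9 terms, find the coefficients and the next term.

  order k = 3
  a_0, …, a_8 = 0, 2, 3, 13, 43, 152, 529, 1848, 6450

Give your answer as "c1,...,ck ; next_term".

  a_3 = 3·3 + 2·2 + -1·0 = 13
  a_4 = 3·13 + 2·3 + -1·2 = 43
  a_5 = 3·43 + 2·13 + -1·3 = 152
  a_6 = 3·152 + 2·43 + -1·13 = 529
  a_7 = 3·529 + 2·152 + -1·43 = 1848
  a_8 = 3·1848 + 2·529 + -1·152 = 6450
  a_9 = 3·6450 + 2·1848 + -1·529 = 22517

3,2,-1 ; 22517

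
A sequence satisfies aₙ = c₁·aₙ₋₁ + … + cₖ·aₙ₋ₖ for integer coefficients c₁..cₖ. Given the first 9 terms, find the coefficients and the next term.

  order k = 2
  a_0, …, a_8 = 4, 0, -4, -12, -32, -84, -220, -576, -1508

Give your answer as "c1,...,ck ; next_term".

3,-1 ; -3948

  a_2 = 3·0 + -1·4 = -4
  a_3 = 3·-4 + -1·0 = -12
  a_4 = 3·-12 + -1·-4 = -32
  a_5 = 3·-32 + -1·-12 = -84
  a_6 = 3·-84 + -1·-32 = -220
  a_7 = 3·-220 + -1·-84 = -576
  a_8 = 3·-576 + -1·-220 = -1508
  a_9 = 3·-1508 + -1·-576 = -3948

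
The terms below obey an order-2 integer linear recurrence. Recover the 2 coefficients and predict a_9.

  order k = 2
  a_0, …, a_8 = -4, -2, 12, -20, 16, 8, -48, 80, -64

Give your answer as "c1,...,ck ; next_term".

-2,-2 ; -32

  a_2 = -2·-2 + -2·-4 = 12
  a_3 = -2·12 + -2·-2 = -20
  a_4 = -2·-20 + -2·12 = 16
  a_5 = -2·16 + -2·-20 = 8
  a_6 = -2·8 + -2·16 = -48
  a_7 = -2·-48 + -2·8 = 80
  a_8 = -2·80 + -2·-48 = -64
  a_9 = -2·-64 + -2·80 = -32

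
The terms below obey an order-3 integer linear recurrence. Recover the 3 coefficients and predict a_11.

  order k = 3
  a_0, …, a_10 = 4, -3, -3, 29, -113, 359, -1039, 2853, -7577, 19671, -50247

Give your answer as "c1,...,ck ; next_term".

-4,-3,2 ; 126821

  a_3 = -4·-3 + -3·-3 + 2·4 = 29
  a_4 = -4·29 + -3·-3 + 2·-3 = -113
  a_5 = -4·-113 + -3·29 + 2·-3 = 359
  a_6 = -4·359 + -3·-113 + 2·29 = -1039
  a_7 = -4·-1039 + -3·359 + 2·-113 = 2853
  a_8 = -4·2853 + -3·-1039 + 2·359 = -7577
  a_9 = -4·-7577 + -3·2853 + 2·-1039 = 19671
  a_10 = -4·19671 + -3·-7577 + 2·2853 = -50247
  a_11 = -4·-50247 + -3·19671 + 2·-7577 = 126821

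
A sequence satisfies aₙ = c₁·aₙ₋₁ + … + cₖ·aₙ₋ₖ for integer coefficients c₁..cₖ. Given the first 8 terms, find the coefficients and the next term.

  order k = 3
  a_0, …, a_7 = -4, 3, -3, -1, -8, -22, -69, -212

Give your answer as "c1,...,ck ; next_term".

  a_3 = 2·-3 + 3·3 + 1·-4 = -1
  a_4 = 2·-1 + 3·-3 + 1·3 = -8
  a_5 = 2·-8 + 3·-1 + 1·-3 = -22
  a_6 = 2·-22 + 3·-8 + 1·-1 = -69
  a_7 = 2·-69 + 3·-22 + 1·-8 = -212
  a_8 = 2·-212 + 3·-69 + 1·-22 = -653

2,3,1 ; -653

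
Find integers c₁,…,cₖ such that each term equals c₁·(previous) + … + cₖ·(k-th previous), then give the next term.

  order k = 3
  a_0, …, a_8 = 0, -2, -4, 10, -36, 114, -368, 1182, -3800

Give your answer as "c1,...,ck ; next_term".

-3,1,1 ; 12214

  a_3 = -3·-4 + 1·-2 + 1·0 = 10
  a_4 = -3·10 + 1·-4 + 1·-2 = -36
  a_5 = -3·-36 + 1·10 + 1·-4 = 114
  a_6 = -3·114 + 1·-36 + 1·10 = -368
  a_7 = -3·-368 + 1·114 + 1·-36 = 1182
  a_8 = -3·1182 + 1·-368 + 1·114 = -3800
  a_9 = -3·-3800 + 1·1182 + 1·-368 = 12214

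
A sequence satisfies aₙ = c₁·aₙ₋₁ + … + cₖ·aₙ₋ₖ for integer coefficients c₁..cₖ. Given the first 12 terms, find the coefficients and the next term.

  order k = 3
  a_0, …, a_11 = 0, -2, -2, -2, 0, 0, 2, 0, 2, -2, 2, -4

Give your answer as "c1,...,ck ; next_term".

0,1,-1 ; 4

  a_3 = 0·-2 + 1·-2 + -1·0 = -2
  a_4 = 0·-2 + 1·-2 + -1·-2 = 0
  a_5 = 0·0 + 1·-2 + -1·-2 = 0
  a_6 = 0·0 + 1·0 + -1·-2 = 2
  a_7 = 0·2 + 1·0 + -1·0 = 0
  a_8 = 0·0 + 1·2 + -1·0 = 2
  a_9 = 0·2 + 1·0 + -1·2 = -2
  a_10 = 0·-2 + 1·2 + -1·0 = 2
  a_11 = 0·2 + 1·-2 + -1·2 = -4
  a_12 = 0·-4 + 1·2 + -1·-2 = 4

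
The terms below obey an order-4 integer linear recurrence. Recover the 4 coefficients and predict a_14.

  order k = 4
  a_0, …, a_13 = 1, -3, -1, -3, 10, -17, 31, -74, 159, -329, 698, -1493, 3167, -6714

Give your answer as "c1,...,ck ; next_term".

-1,1,-2,2 ; 14263

  a_4 = -1·-3 + 1·-1 + -2·-3 + 2·1 = 10
  a_5 = -1·10 + 1·-3 + -2·-1 + 2·-3 = -17
  a_6 = -1·-17 + 1·10 + -2·-3 + 2·-1 = 31
  a_7 = -1·31 + 1·-17 + -2·10 + 2·-3 = -74
  a_8 = -1·-74 + 1·31 + -2·-17 + 2·10 = 159
  a_9 = -1·159 + 1·-74 + -2·31 + 2·-17 = -329
  a_10 = -1·-329 + 1·159 + -2·-74 + 2·31 = 698
  a_11 = -1·698 + 1·-329 + -2·159 + 2·-74 = -1493
  a_12 = -1·-1493 + 1·698 + -2·-329 + 2·159 = 3167
  a_13 = -1·3167 + 1·-1493 + -2·698 + 2·-329 = -6714
  a_14 = -1·-6714 + 1·3167 + -2·-1493 + 2·698 = 14263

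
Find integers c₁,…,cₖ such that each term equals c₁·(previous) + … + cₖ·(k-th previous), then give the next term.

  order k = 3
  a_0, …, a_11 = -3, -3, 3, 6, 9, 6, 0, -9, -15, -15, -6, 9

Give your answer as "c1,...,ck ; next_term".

1,0,-1 ; 24

  a_3 = 1·3 + 0·-3 + -1·-3 = 6
  a_4 = 1·6 + 0·3 + -1·-3 = 9
  a_5 = 1·9 + 0·6 + -1·3 = 6
  a_6 = 1·6 + 0·9 + -1·6 = 0
  a_7 = 1·0 + 0·6 + -1·9 = -9
  a_8 = 1·-9 + 0·0 + -1·6 = -15
  a_9 = 1·-15 + 0·-9 + -1·0 = -15
  a_10 = 1·-15 + 0·-15 + -1·-9 = -6
  a_11 = 1·-6 + 0·-15 + -1·-15 = 9
  a_12 = 1·9 + 0·-6 + -1·-15 = 24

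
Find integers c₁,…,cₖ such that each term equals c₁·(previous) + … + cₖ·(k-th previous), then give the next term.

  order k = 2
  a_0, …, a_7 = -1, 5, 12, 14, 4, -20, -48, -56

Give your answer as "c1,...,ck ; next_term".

2,-2 ; -16

  a_2 = 2·5 + -2·-1 = 12
  a_3 = 2·12 + -2·5 = 14
  a_4 = 2·14 + -2·12 = 4
  a_5 = 2·4 + -2·14 = -20
  a_6 = 2·-20 + -2·4 = -48
  a_7 = 2·-48 + -2·-20 = -56
  a_8 = 2·-56 + -2·-48 = -16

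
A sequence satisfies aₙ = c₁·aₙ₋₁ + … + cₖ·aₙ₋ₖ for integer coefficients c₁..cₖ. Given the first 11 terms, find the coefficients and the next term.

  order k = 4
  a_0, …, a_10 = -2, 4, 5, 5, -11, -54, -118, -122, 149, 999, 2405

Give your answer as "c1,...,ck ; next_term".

3,-4,-1,1 ; 2948

  a_4 = 3·5 + -4·5 + -1·4 + 1·-2 = -11
  a_5 = 3·-11 + -4·5 + -1·5 + 1·4 = -54
  a_6 = 3·-54 + -4·-11 + -1·5 + 1·5 = -118
  a_7 = 3·-118 + -4·-54 + -1·-11 + 1·5 = -122
  a_8 = 3·-122 + -4·-118 + -1·-54 + 1·-11 = 149
  a_9 = 3·149 + -4·-122 + -1·-118 + 1·-54 = 999
  a_10 = 3·999 + -4·149 + -1·-122 + 1·-118 = 2405
  a_11 = 3·2405 + -4·999 + -1·149 + 1·-122 = 2948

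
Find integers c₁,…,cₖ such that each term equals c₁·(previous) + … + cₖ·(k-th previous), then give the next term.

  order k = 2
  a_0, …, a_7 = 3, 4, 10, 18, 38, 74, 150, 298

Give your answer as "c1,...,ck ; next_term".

  a_2 = 1·4 + 2·3 = 10
  a_3 = 1·10 + 2·4 = 18
  a_4 = 1·18 + 2·10 = 38
  a_5 = 1·38 + 2·18 = 74
  a_6 = 1·74 + 2·38 = 150
  a_7 = 1·150 + 2·74 = 298
  a_8 = 1·298 + 2·150 = 598

1,2 ; 598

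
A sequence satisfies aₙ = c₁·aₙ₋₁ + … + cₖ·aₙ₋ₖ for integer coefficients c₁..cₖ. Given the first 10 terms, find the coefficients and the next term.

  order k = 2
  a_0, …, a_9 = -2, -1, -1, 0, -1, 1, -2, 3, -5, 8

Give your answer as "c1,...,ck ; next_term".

-1,1 ; -13

  a_2 = -1·-1 + 1·-2 = -1
  a_3 = -1·-1 + 1·-1 = 0
  a_4 = -1·0 + 1·-1 = -1
  a_5 = -1·-1 + 1·0 = 1
  a_6 = -1·1 + 1·-1 = -2
  a_7 = -1·-2 + 1·1 = 3
  a_8 = -1·3 + 1·-2 = -5
  a_9 = -1·-5 + 1·3 = 8
  a_10 = -1·8 + 1·-5 = -13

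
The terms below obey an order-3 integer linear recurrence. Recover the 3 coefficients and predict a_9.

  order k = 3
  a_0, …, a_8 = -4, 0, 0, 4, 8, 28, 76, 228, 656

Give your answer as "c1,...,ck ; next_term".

2,3,-1 ; 1920

  a_3 = 2·0 + 3·0 + -1·-4 = 4
  a_4 = 2·4 + 3·0 + -1·0 = 8
  a_5 = 2·8 + 3·4 + -1·0 = 28
  a_6 = 2·28 + 3·8 + -1·4 = 76
  a_7 = 2·76 + 3·28 + -1·8 = 228
  a_8 = 2·228 + 3·76 + -1·28 = 656
  a_9 = 2·656 + 3·228 + -1·76 = 1920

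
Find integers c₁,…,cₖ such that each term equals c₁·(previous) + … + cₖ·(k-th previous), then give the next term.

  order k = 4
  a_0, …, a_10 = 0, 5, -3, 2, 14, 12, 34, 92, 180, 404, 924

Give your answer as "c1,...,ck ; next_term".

2,0,2,-2 ; 2024

  a_4 = 2·2 + 0·-3 + 2·5 + -2·0 = 14
  a_5 = 2·14 + 0·2 + 2·-3 + -2·5 = 12
  a_6 = 2·12 + 0·14 + 2·2 + -2·-3 = 34
  a_7 = 2·34 + 0·12 + 2·14 + -2·2 = 92
  a_8 = 2·92 + 0·34 + 2·12 + -2·14 = 180
  a_9 = 2·180 + 0·92 + 2·34 + -2·12 = 404
  a_10 = 2·404 + 0·180 + 2·92 + -2·34 = 924
  a_11 = 2·924 + 0·404 + 2·180 + -2·92 = 2024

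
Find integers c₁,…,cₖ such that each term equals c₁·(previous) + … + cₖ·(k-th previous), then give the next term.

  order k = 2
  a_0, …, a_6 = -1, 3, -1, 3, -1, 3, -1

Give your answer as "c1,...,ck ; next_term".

0,1 ; 3

  a_2 = 0·3 + 1·-1 = -1
  a_3 = 0·-1 + 1·3 = 3
  a_4 = 0·3 + 1·-1 = -1
  a_5 = 0·-1 + 1·3 = 3
  a_6 = 0·3 + 1·-1 = -1
  a_7 = 0·-1 + 1·3 = 3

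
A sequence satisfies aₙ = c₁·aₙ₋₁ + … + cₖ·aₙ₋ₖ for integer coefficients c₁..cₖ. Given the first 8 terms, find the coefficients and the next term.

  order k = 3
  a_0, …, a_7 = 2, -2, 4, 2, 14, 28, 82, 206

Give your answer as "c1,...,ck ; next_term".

2,2,-1 ; 548

  a_3 = 2·4 + 2·-2 + -1·2 = 2
  a_4 = 2·2 + 2·4 + -1·-2 = 14
  a_5 = 2·14 + 2·2 + -1·4 = 28
  a_6 = 2·28 + 2·14 + -1·2 = 82
  a_7 = 2·82 + 2·28 + -1·14 = 206
  a_8 = 2·206 + 2·82 + -1·28 = 548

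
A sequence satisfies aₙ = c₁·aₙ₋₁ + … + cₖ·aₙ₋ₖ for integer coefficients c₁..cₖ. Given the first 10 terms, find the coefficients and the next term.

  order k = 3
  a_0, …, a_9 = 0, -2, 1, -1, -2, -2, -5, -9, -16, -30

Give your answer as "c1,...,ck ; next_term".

1,1,1 ; -55

  a_3 = 1·1 + 1·-2 + 1·0 = -1
  a_4 = 1·-1 + 1·1 + 1·-2 = -2
  a_5 = 1·-2 + 1·-1 + 1·1 = -2
  a_6 = 1·-2 + 1·-2 + 1·-1 = -5
  a_7 = 1·-5 + 1·-2 + 1·-2 = -9
  a_8 = 1·-9 + 1·-5 + 1·-2 = -16
  a_9 = 1·-16 + 1·-9 + 1·-5 = -30
  a_10 = 1·-30 + 1·-16 + 1·-9 = -55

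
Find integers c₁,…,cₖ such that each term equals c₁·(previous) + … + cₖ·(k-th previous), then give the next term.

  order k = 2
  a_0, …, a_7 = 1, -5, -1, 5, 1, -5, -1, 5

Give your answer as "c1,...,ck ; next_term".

0,-1 ; 1

  a_2 = 0·-5 + -1·1 = -1
  a_3 = 0·-1 + -1·-5 = 5
  a_4 = 0·5 + -1·-1 = 1
  a_5 = 0·1 + -1·5 = -5
  a_6 = 0·-5 + -1·1 = -1
  a_7 = 0·-1 + -1·-5 = 5
  a_8 = 0·5 + -1·-1 = 1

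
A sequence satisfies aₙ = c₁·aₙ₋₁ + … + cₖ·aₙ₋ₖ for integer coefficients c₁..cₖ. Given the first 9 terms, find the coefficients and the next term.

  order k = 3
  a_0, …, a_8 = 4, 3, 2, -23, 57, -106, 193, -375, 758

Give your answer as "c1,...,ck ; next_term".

-3,-3,-2 ; -1535

  a_3 = -3·2 + -3·3 + -2·4 = -23
  a_4 = -3·-23 + -3·2 + -2·3 = 57
  a_5 = -3·57 + -3·-23 + -2·2 = -106
  a_6 = -3·-106 + -3·57 + -2·-23 = 193
  a_7 = -3·193 + -3·-106 + -2·57 = -375
  a_8 = -3·-375 + -3·193 + -2·-106 = 758
  a_9 = -3·758 + -3·-375 + -2·193 = -1535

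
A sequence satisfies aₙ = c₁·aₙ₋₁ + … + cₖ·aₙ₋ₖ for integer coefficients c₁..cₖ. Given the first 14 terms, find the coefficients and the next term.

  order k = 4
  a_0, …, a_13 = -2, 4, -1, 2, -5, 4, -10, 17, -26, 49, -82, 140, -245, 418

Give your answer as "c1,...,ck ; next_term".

  a_4 = -1·2 + 1·-1 + -1·4 + -1·-2 = -5
  a_5 = -1·-5 + 1·2 + -1·-1 + -1·4 = 4
  a_6 = -1·4 + 1·-5 + -1·2 + -1·-1 = -10
  a_7 = -1·-10 + 1·4 + -1·-5 + -1·2 = 17
  a_8 = -1·17 + 1·-10 + -1·4 + -1·-5 = -26
  a_9 = -1·-26 + 1·17 + -1·-10 + -1·4 = 49
  a_10 = -1·49 + 1·-26 + -1·17 + -1·-10 = -82
  a_11 = -1·-82 + 1·49 + -1·-26 + -1·17 = 140
  a_12 = -1·140 + 1·-82 + -1·49 + -1·-26 = -245
  a_13 = -1·-245 + 1·140 + -1·-82 + -1·49 = 418
  a_14 = -1·418 + 1·-245 + -1·140 + -1·-82 = -721

-1,1,-1,-1 ; -721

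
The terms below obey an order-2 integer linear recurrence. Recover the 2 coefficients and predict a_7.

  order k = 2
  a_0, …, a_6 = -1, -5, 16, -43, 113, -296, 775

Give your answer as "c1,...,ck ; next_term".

  a_2 = -3·-5 + -1·-1 = 16
  a_3 = -3·16 + -1·-5 = -43
  a_4 = -3·-43 + -1·16 = 113
  a_5 = -3·113 + -1·-43 = -296
  a_6 = -3·-296 + -1·113 = 775
  a_7 = -3·775 + -1·-296 = -2029

-3,-1 ; -2029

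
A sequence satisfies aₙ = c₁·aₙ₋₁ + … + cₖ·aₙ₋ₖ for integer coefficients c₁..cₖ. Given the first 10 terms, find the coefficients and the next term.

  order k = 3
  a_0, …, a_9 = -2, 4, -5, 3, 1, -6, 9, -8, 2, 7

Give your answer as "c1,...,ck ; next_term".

  a_3 = -1·-5 + 0·4 + 1·-2 = 3
  a_4 = -1·3 + 0·-5 + 1·4 = 1
  a_5 = -1·1 + 0·3 + 1·-5 = -6
  a_6 = -1·-6 + 0·1 + 1·3 = 9
  a_7 = -1·9 + 0·-6 + 1·1 = -8
  a_8 = -1·-8 + 0·9 + 1·-6 = 2
  a_9 = -1·2 + 0·-8 + 1·9 = 7
  a_10 = -1·7 + 0·2 + 1·-8 = -15

-1,0,1 ; -15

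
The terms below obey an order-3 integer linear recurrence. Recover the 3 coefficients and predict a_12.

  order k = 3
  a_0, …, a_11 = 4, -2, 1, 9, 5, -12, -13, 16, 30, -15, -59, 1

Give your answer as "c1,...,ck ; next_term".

  a_3 = 1·1 + -2·-2 + 1·4 = 9
  a_4 = 1·9 + -2·1 + 1·-2 = 5
  a_5 = 1·5 + -2·9 + 1·1 = -12
  a_6 = 1·-12 + -2·5 + 1·9 = -13
  a_7 = 1·-13 + -2·-12 + 1·5 = 16
  a_8 = 1·16 + -2·-13 + 1·-12 = 30
  a_9 = 1·30 + -2·16 + 1·-13 = -15
  a_10 = 1·-15 + -2·30 + 1·16 = -59
  a_11 = 1·-59 + -2·-15 + 1·30 = 1
  a_12 = 1·1 + -2·-59 + 1·-15 = 104

1,-2,1 ; 104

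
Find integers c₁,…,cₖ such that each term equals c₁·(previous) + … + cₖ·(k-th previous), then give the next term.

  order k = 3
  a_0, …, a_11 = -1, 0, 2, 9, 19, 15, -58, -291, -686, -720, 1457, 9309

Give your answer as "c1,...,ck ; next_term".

  a_3 = 3·2 + -4·0 + -3·-1 = 9
  a_4 = 3·9 + -4·2 + -3·0 = 19
  a_5 = 3·19 + -4·9 + -3·2 = 15
  a_6 = 3·15 + -4·19 + -3·9 = -58
  a_7 = 3·-58 + -4·15 + -3·19 = -291
  a_8 = 3·-291 + -4·-58 + -3·15 = -686
  a_9 = 3·-686 + -4·-291 + -3·-58 = -720
  a_10 = 3·-720 + -4·-686 + -3·-291 = 1457
  a_11 = 3·1457 + -4·-720 + -3·-686 = 9309
  a_12 = 3·9309 + -4·1457 + -3·-720 = 24259

3,-4,-3 ; 24259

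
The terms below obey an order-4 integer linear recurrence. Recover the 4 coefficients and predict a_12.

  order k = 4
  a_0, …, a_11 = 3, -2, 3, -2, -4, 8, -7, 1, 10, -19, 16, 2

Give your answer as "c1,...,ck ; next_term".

  a_4 = -1·-2 + -1·3 + 0·-2 + -1·3 = -4
  a_5 = -1·-4 + -1·-2 + 0·3 + -1·-2 = 8
  a_6 = -1·8 + -1·-4 + 0·-2 + -1·3 = -7
  a_7 = -1·-7 + -1·8 + 0·-4 + -1·-2 = 1
  a_8 = -1·1 + -1·-7 + 0·8 + -1·-4 = 10
  a_9 = -1·10 + -1·1 + 0·-7 + -1·8 = -19
  a_10 = -1·-19 + -1·10 + 0·1 + -1·-7 = 16
  a_11 = -1·16 + -1·-19 + 0·10 + -1·1 = 2
  a_12 = -1·2 + -1·16 + 0·-19 + -1·10 = -28

-1,-1,0,-1 ; -28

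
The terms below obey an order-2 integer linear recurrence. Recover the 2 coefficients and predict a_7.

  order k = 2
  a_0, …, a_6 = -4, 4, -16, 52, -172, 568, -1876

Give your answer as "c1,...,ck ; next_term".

-3,1 ; 6196

  a_2 = -3·4 + 1·-4 = -16
  a_3 = -3·-16 + 1·4 = 52
  a_4 = -3·52 + 1·-16 = -172
  a_5 = -3·-172 + 1·52 = 568
  a_6 = -3·568 + 1·-172 = -1876
  a_7 = -3·-1876 + 1·568 = 6196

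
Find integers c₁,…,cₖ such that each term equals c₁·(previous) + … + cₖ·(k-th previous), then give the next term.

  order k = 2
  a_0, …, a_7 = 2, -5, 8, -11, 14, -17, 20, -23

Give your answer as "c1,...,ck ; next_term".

-2,-1 ; 26

  a_2 = -2·-5 + -1·2 = 8
  a_3 = -2·8 + -1·-5 = -11
  a_4 = -2·-11 + -1·8 = 14
  a_5 = -2·14 + -1·-11 = -17
  a_6 = -2·-17 + -1·14 = 20
  a_7 = -2·20 + -1·-17 = -23
  a_8 = -2·-23 + -1·20 = 26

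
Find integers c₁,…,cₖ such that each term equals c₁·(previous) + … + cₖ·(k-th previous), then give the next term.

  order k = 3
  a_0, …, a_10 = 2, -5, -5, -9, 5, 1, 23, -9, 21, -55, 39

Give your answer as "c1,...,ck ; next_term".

0,1,-2 ; -97

  a_3 = 0·-5 + 1·-5 + -2·2 = -9
  a_4 = 0·-9 + 1·-5 + -2·-5 = 5
  a_5 = 0·5 + 1·-9 + -2·-5 = 1
  a_6 = 0·1 + 1·5 + -2·-9 = 23
  a_7 = 0·23 + 1·1 + -2·5 = -9
  a_8 = 0·-9 + 1·23 + -2·1 = 21
  a_9 = 0·21 + 1·-9 + -2·23 = -55
  a_10 = 0·-55 + 1·21 + -2·-9 = 39
  a_11 = 0·39 + 1·-55 + -2·21 = -97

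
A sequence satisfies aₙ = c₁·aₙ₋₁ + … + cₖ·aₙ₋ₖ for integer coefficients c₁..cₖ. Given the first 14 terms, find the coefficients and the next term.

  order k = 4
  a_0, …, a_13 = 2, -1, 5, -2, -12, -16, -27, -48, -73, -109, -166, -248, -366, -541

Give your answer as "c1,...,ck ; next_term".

2,-1,1,-1 ; -798

  a_4 = 2·-2 + -1·5 + 1·-1 + -1·2 = -12
  a_5 = 2·-12 + -1·-2 + 1·5 + -1·-1 = -16
  a_6 = 2·-16 + -1·-12 + 1·-2 + -1·5 = -27
  a_7 = 2·-27 + -1·-16 + 1·-12 + -1·-2 = -48
  a_8 = 2·-48 + -1·-27 + 1·-16 + -1·-12 = -73
  a_9 = 2·-73 + -1·-48 + 1·-27 + -1·-16 = -109
  a_10 = 2·-109 + -1·-73 + 1·-48 + -1·-27 = -166
  a_11 = 2·-166 + -1·-109 + 1·-73 + -1·-48 = -248
  a_12 = 2·-248 + -1·-166 + 1·-109 + -1·-73 = -366
  a_13 = 2·-366 + -1·-248 + 1·-166 + -1·-109 = -541
  a_14 = 2·-541 + -1·-366 + 1·-248 + -1·-166 = -798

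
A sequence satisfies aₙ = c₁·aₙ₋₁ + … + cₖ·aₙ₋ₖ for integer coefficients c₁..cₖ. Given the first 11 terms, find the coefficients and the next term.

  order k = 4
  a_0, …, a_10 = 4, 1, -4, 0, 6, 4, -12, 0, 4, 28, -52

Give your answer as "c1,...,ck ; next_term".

  a_4 = -1·0 + 0·-4 + -2·1 + 2·4 = 6
  a_5 = -1·6 + 0·0 + -2·-4 + 2·1 = 4
  a_6 = -1·4 + 0·6 + -2·0 + 2·-4 = -12
  a_7 = -1·-12 + 0·4 + -2·6 + 2·0 = 0
  a_8 = -1·0 + 0·-12 + -2·4 + 2·6 = 4
  a_9 = -1·4 + 0·0 + -2·-12 + 2·4 = 28
  a_10 = -1·28 + 0·4 + -2·0 + 2·-12 = -52
  a_11 = -1·-52 + 0·28 + -2·4 + 2·0 = 44

-1,0,-2,2 ; 44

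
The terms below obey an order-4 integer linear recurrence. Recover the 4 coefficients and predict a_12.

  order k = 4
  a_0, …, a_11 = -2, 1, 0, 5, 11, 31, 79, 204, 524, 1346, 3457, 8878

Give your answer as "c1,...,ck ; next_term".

2,2,-1,-1 ; 22800

  a_4 = 2·5 + 2·0 + -1·1 + -1·-2 = 11
  a_5 = 2·11 + 2·5 + -1·0 + -1·1 = 31
  a_6 = 2·31 + 2·11 + -1·5 + -1·0 = 79
  a_7 = 2·79 + 2·31 + -1·11 + -1·5 = 204
  a_8 = 2·204 + 2·79 + -1·31 + -1·11 = 524
  a_9 = 2·524 + 2·204 + -1·79 + -1·31 = 1346
  a_10 = 2·1346 + 2·524 + -1·204 + -1·79 = 3457
  a_11 = 2·3457 + 2·1346 + -1·524 + -1·204 = 8878
  a_12 = 2·8878 + 2·3457 + -1·1346 + -1·524 = 22800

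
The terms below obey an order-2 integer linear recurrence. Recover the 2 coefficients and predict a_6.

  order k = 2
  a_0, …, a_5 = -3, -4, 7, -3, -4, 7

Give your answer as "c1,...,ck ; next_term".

  a_2 = -1·-4 + -1·-3 = 7
  a_3 = -1·7 + -1·-4 = -3
  a_4 = -1·-3 + -1·7 = -4
  a_5 = -1·-4 + -1·-3 = 7
  a_6 = -1·7 + -1·-4 = -3

-1,-1 ; -3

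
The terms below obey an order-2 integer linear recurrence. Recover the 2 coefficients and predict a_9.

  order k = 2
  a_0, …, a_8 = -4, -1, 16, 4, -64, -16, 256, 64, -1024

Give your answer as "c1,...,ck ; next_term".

  a_2 = 0·-1 + -4·-4 = 16
  a_3 = 0·16 + -4·-1 = 4
  a_4 = 0·4 + -4·16 = -64
  a_5 = 0·-64 + -4·4 = -16
  a_6 = 0·-16 + -4·-64 = 256
  a_7 = 0·256 + -4·-16 = 64
  a_8 = 0·64 + -4·256 = -1024
  a_9 = 0·-1024 + -4·64 = -256

0,-4 ; -256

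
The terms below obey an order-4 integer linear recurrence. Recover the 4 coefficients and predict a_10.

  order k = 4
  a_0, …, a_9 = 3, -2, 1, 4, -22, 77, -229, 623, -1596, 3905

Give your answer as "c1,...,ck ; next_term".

  a_4 = -4·4 + -3·1 + 3·-2 + 1·3 = -22
  a_5 = -4·-22 + -3·4 + 3·1 + 1·-2 = 77
  a_6 = -4·77 + -3·-22 + 3·4 + 1·1 = -229
  a_7 = -4·-229 + -3·77 + 3·-22 + 1·4 = 623
  a_8 = -4·623 + -3·-229 + 3·77 + 1·-22 = -1596
  a_9 = -4·-1596 + -3·623 + 3·-229 + 1·77 = 3905
  a_10 = -4·3905 + -3·-1596 + 3·623 + 1·-229 = -9192

-4,-3,3,1 ; -9192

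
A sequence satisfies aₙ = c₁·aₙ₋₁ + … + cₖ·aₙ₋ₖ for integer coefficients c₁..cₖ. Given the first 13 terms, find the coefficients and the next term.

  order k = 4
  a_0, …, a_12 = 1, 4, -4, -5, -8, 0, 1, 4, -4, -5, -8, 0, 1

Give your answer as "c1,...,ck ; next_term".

  a_4 = 1·-5 + 0·-4 + -1·4 + 1·1 = -8
  a_5 = 1·-8 + 0·-5 + -1·-4 + 1·4 = 0
  a_6 = 1·0 + 0·-8 + -1·-5 + 1·-4 = 1
  a_7 = 1·1 + 0·0 + -1·-8 + 1·-5 = 4
  a_8 = 1·4 + 0·1 + -1·0 + 1·-8 = -4
  a_9 = 1·-4 + 0·4 + -1·1 + 1·0 = -5
  a_10 = 1·-5 + 0·-4 + -1·4 + 1·1 = -8
  a_11 = 1·-8 + 0·-5 + -1·-4 + 1·4 = 0
  a_12 = 1·0 + 0·-8 + -1·-5 + 1·-4 = 1
  a_13 = 1·1 + 0·0 + -1·-8 + 1·-5 = 4

1,0,-1,1 ; 4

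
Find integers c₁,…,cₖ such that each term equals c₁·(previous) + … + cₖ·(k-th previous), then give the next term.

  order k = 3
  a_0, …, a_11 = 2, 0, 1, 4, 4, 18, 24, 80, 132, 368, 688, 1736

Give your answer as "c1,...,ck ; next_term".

0,4,2 ; 3488

  a_3 = 0·1 + 4·0 + 2·2 = 4
  a_4 = 0·4 + 4·1 + 2·0 = 4
  a_5 = 0·4 + 4·4 + 2·1 = 18
  a_6 = 0·18 + 4·4 + 2·4 = 24
  a_7 = 0·24 + 4·18 + 2·4 = 80
  a_8 = 0·80 + 4·24 + 2·18 = 132
  a_9 = 0·132 + 4·80 + 2·24 = 368
  a_10 = 0·368 + 4·132 + 2·80 = 688
  a_11 = 0·688 + 4·368 + 2·132 = 1736
  a_12 = 0·1736 + 4·688 + 2·368 = 3488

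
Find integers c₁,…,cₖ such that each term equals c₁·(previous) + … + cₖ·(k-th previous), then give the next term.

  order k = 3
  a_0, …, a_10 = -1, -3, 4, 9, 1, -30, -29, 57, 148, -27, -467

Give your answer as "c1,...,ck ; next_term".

0,-2,-3 ; -390

  a_3 = 0·4 + -2·-3 + -3·-1 = 9
  a_4 = 0·9 + -2·4 + -3·-3 = 1
  a_5 = 0·1 + -2·9 + -3·4 = -30
  a_6 = 0·-30 + -2·1 + -3·9 = -29
  a_7 = 0·-29 + -2·-30 + -3·1 = 57
  a_8 = 0·57 + -2·-29 + -3·-30 = 148
  a_9 = 0·148 + -2·57 + -3·-29 = -27
  a_10 = 0·-27 + -2·148 + -3·57 = -467
  a_11 = 0·-467 + -2·-27 + -3·148 = -390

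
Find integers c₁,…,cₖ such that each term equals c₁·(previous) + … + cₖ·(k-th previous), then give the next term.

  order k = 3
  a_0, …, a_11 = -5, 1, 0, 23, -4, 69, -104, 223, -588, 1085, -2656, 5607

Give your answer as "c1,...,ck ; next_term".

  a_3 = 0·0 + 3·1 + -4·-5 = 23
  a_4 = 0·23 + 3·0 + -4·1 = -4
  a_5 = 0·-4 + 3·23 + -4·0 = 69
  a_6 = 0·69 + 3·-4 + -4·23 = -104
  a_7 = 0·-104 + 3·69 + -4·-4 = 223
  a_8 = 0·223 + 3·-104 + -4·69 = -588
  a_9 = 0·-588 + 3·223 + -4·-104 = 1085
  a_10 = 0·1085 + 3·-588 + -4·223 = -2656
  a_11 = 0·-2656 + 3·1085 + -4·-588 = 5607
  a_12 = 0·5607 + 3·-2656 + -4·1085 = -12308

0,3,-4 ; -12308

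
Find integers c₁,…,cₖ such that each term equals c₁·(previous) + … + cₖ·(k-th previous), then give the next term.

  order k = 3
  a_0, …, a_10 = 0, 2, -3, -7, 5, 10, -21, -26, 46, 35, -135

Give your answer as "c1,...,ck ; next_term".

1,-2,3 ; -67

  a_3 = 1·-3 + -2·2 + 3·0 = -7
  a_4 = 1·-7 + -2·-3 + 3·2 = 5
  a_5 = 1·5 + -2·-7 + 3·-3 = 10
  a_6 = 1·10 + -2·5 + 3·-7 = -21
  a_7 = 1·-21 + -2·10 + 3·5 = -26
  a_8 = 1·-26 + -2·-21 + 3·10 = 46
  a_9 = 1·46 + -2·-26 + 3·-21 = 35
  a_10 = 1·35 + -2·46 + 3·-26 = -135
  a_11 = 1·-135 + -2·35 + 3·46 = -67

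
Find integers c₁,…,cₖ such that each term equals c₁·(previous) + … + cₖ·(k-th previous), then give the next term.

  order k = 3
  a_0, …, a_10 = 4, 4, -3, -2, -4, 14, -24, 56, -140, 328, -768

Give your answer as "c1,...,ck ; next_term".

  a_3 = -2·-3 + 0·4 + -2·4 = -2
  a_4 = -2·-2 + 0·-3 + -2·4 = -4
  a_5 = -2·-4 + 0·-2 + -2·-3 = 14
  a_6 = -2·14 + 0·-4 + -2·-2 = -24
  a_7 = -2·-24 + 0·14 + -2·-4 = 56
  a_8 = -2·56 + 0·-24 + -2·14 = -140
  a_9 = -2·-140 + 0·56 + -2·-24 = 328
  a_10 = -2·328 + 0·-140 + -2·56 = -768
  a_11 = -2·-768 + 0·328 + -2·-140 = 1816

-2,0,-2 ; 1816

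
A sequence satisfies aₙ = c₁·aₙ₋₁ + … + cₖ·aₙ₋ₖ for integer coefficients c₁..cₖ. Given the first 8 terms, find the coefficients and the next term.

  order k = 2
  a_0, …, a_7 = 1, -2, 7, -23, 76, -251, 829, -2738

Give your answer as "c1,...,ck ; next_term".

  a_2 = -3·-2 + 1·1 = 7
  a_3 = -3·7 + 1·-2 = -23
  a_4 = -3·-23 + 1·7 = 76
  a_5 = -3·76 + 1·-23 = -251
  a_6 = -3·-251 + 1·76 = 829
  a_7 = -3·829 + 1·-251 = -2738
  a_8 = -3·-2738 + 1·829 = 9043

-3,1 ; 9043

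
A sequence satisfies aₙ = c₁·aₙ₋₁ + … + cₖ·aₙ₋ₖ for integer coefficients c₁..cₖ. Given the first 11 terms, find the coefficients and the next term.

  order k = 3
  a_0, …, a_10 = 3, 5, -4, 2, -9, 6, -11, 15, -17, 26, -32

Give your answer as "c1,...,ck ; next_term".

0,1,-1 ; 43

  a_3 = 0·-4 + 1·5 + -1·3 = 2
  a_4 = 0·2 + 1·-4 + -1·5 = -9
  a_5 = 0·-9 + 1·2 + -1·-4 = 6
  a_6 = 0·6 + 1·-9 + -1·2 = -11
  a_7 = 0·-11 + 1·6 + -1·-9 = 15
  a_8 = 0·15 + 1·-11 + -1·6 = -17
  a_9 = 0·-17 + 1·15 + -1·-11 = 26
  a_10 = 0·26 + 1·-17 + -1·15 = -32
  a_11 = 0·-32 + 1·26 + -1·-17 = 43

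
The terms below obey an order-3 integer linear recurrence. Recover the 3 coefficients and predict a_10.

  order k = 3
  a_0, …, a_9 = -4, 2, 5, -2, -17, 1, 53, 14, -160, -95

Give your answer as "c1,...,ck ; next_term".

  a_3 = 0·5 + -3·2 + -1·-4 = -2
  a_4 = 0·-2 + -3·5 + -1·2 = -17
  a_5 = 0·-17 + -3·-2 + -1·5 = 1
  a_6 = 0·1 + -3·-17 + -1·-2 = 53
  a_7 = 0·53 + -3·1 + -1·-17 = 14
  a_8 = 0·14 + -3·53 + -1·1 = -160
  a_9 = 0·-160 + -3·14 + -1·53 = -95
  a_10 = 0·-95 + -3·-160 + -1·14 = 466

0,-3,-1 ; 466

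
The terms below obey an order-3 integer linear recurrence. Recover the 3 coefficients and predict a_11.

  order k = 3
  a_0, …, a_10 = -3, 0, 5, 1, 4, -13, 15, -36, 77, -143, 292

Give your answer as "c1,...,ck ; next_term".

-1,1,-2 ; -589

  a_3 = -1·5 + 1·0 + -2·-3 = 1
  a_4 = -1·1 + 1·5 + -2·0 = 4
  a_5 = -1·4 + 1·1 + -2·5 = -13
  a_6 = -1·-13 + 1·4 + -2·1 = 15
  a_7 = -1·15 + 1·-13 + -2·4 = -36
  a_8 = -1·-36 + 1·15 + -2·-13 = 77
  a_9 = -1·77 + 1·-36 + -2·15 = -143
  a_10 = -1·-143 + 1·77 + -2·-36 = 292
  a_11 = -1·292 + 1·-143 + -2·77 = -589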